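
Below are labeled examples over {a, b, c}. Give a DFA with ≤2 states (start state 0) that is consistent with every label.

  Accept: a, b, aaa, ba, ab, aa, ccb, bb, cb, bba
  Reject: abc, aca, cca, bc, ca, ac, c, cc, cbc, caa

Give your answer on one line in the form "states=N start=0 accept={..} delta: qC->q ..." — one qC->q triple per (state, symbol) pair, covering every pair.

states=2 start=0 accept={0} delta: 0a->0 0b->0 0c->1 1a->1 1b->0 1c->1

Fold the examples into a partial DFA from state 0: repeatedly fix the first undefined (state, symbol) met by the shortest-then-alphabetical prefix, trying targets in increasing order and rejecting any under which an Accept and a Reject string meet in one state with the same remainder; add a state when all current targets are rejected. Accepting states are where Accept strings end.
a: 0a undefined. 0a->0: ok.
b: 0b undefined. 0b->0: ok.
c: 0c undefined. 0c->0: no, a/abc meet in 0. Open state 1: 0c->1.
ca: 1a undefined. 1a->0: no, a/aca meet in 0. 1a->1: ok.
cb: 1b undefined. 1b->0: ok.
cc: 1c undefined. 1c->0: no, a/cca meet in 0. 1c->1: ok.
All examples now run through 2 states with every (state, symbol) defined. Accept strings end in {0}, Reject strings end in {1}; accept={0}.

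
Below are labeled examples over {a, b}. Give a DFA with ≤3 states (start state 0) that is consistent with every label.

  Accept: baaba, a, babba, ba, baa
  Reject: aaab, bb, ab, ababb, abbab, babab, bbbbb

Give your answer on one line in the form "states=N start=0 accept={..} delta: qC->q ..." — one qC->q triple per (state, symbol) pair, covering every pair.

states=2 start=0 accept={0} delta: 0a->0 0b->1 1a->0 1b->1

State merging on the prefix tree: take the shortest (then alphabetical) example prefix whose next move is undefined and point that move at state 0, else 1, else 2, ...; a target is out if some Accept/Reject pair would then sit in one state with the same input left (inseparable). If every existing state is out, open a new one.
a: 0a undefined. 0a->0: ok.
b: 0b undefined. 0b->0: no, baaba/aaab meet in 0. Open state 1: 0b->1.
ba: 1a undefined. 1a->0: ok.
bb: 1b undefined. 1b->0: no, baaba/bb meet in 0. 1b->1: ok.
All examples now run through 2 states with every (state, symbol) defined. Accept strings end in {0}, Reject strings end in {1}; accept={0}.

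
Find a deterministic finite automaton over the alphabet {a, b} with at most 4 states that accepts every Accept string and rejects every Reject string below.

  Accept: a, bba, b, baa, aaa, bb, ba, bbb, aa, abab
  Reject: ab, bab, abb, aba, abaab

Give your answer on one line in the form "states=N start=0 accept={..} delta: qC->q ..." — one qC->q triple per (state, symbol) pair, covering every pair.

states=4 start=0 accept={0,1} delta: 0a->1 0b->0 1a->0 1b->2 2a->3 2b->2 3a->1 3b->0

Grow the machine one transition at a time. Run the examples from 0; the earliest place one falls off (shortest prefix, ties alphabetical) gets sent to the lowest-numbered state that keeps every Accept/Reject pair distinguishable — a pair clashes when both reach the same state with identical unread suffix — and to a fresh state only if none does.
a: 0a undefined. 0a->0: no, b/ab meet in 0 with "b" left. Open state 1: 0a->1.
b: 0b undefined. 0b->0: ok.
aa: 1a undefined. 1a->0: ok.
ab: 1b undefined. 1b->0: no, a/aba meet in 1. 1b->1: no, a/ab meet in 1. Open state 2: 1b->2.
aba: 2a undefined. 2a->0: no, b/aba meet in 0. 2a->1: no, a/aba meet in 1. 2a->2: no, abab/abb meet in 2 with "b" left. Open state 3: 2a->3.
abb: 2b undefined. 2b->0: no, b/abb meet in 0. 2b->1: no, a/abb meet in 1. 2b->2: ok.
abaa: 3a undefined. 3a->0: no, b/abaab meet in 0. 3a->1: ok.
abab: 3b undefined. 3b->0: ok.
All examples now run through 4 states with every (state, symbol) defined. Accept strings end in {0,1}, Reject strings end in {2,3}; accept={0,1}.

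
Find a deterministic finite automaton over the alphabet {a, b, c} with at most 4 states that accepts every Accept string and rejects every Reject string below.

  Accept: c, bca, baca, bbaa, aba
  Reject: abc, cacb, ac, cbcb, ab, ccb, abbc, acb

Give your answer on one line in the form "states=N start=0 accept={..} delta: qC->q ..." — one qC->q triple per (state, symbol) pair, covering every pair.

State merging on the prefix tree: take the shortest (then alphabetical) example prefix whose next move is undefined and point that move at state 0, else 1, else 2, ...; a target is out if some Accept/Reject pair would then sit in one state with the same input left (inseparable). If every existing state is out, open a new one.
a: 0a undefined. 0a->0: no, c/ac meet in 0 with "c" left. Open state 1: 0a->1.
b: 0b undefined. 0b->0: ok.
c: 0c undefined. 0c->0: no, c/cbcb meet in 0. 0c->1: ok.
ab: 1b undefined. 1b->0: no, c/abc meet in 1. 1b->1: no, c/ab meet in 1. Open state 2: 1b->2.
ac: 1c undefined. 1c->0: ok.
ca: 1a undefined. 1a->0: no, bca/ac meet in 0. 1a->1: ok.
aba: 2a undefined. 2a->0: no, aba/cacb meet in 0. 2a->1: ok.
abb: 2b undefined. 2b->0: no, c/abbc meet in 1. 2b->1: ok.
abc: 2c undefined. 2c->0: ok.
All examples now run through 3 states with every (state, symbol) defined. Accept strings end in {1}, Reject strings end in {0,2}; accept={1}.

states=3 start=0 accept={1} delta: 0a->1 0b->0 0c->1 1a->1 1b->2 1c->0 2a->1 2b->1 2c->0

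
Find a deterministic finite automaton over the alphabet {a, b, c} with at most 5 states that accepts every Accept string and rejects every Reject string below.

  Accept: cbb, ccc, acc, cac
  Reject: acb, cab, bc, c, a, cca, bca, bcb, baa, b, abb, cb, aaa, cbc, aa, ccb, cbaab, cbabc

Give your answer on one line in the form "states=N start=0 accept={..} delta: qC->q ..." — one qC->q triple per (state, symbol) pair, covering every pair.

states=4 start=0 accept={3} delta: 0a->0 0b->0 0c->1 1a->1 1b->2 1c->3 2a->0 2b->3 2c->0 3a->0 3b->0 3c->3

Grow the machine one transition at a time. Run the examples from 0; the earliest place one falls off (shortest prefix, ties alphabetical) gets sent to the lowest-numbered state that keeps every Accept/Reject pair distinguishable — a pair clashes when both reach the same state with identical unread suffix — and to a fresh state only if none does.
a: 0a undefined. 0a->0: ok.
b: 0b undefined. 0b->0: ok.
c: 0c undefined. 0c->0: no, cbb/acb meet in 0. Open state 1: 0c->1.
ca: 1a undefined. 1a->0: no, cac/bc meet in 1. 1a->1: ok.
cb: 1b undefined. 1b->0: no, cbb/acb meet in 0. 1b->1: no, cbb/acb meet in 1. Open state 2: 1b->2.
cc: 1c undefined. 1c->0: no, ccc/bc meet in 1. 1c->1: no, ccc/bc meet in 1. 1c->2: no, cbb/ccb meet in 2 with "b" left. Open state 3: 1c->3.
cba: 2a undefined. 2a->0: ok.
cbb: 2b undefined. 2b->0: no, cbb/a meet in 0. 2b->1: no, cbb/bc meet in 1. 2b->2: no, cbb/acb meet in 2. 2b->3: ok.
cbc: 2c undefined. 2c->0: ok.
cca: 3a undefined. 3a->0: ok.
ccb: 3b undefined. 3b->0: ok.
ccc: 3c undefined. 3c->0: no, ccc/a meet in 0. 3c->1: no, ccc/bc meet in 1. 3c->2: no, ccc/acb meet in 2. 3c->3: ok.
All examples now run through 4 states with every (state, symbol) defined. Accept strings end in {3}, Reject strings end in {0,1,2}; accept={3}.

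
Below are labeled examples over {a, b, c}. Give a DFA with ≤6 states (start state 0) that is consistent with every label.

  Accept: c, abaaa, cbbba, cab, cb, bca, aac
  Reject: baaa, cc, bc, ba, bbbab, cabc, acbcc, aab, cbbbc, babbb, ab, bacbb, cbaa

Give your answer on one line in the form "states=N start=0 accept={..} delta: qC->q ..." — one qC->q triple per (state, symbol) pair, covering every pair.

State merging on the prefix tree: take the shortest (then alphabetical) example prefix whose next move is undefined and point that move at state 0, else 1, else 2, ...; a target is out if some Accept/Reject pair would then sit in one state with the same input left (inseparable). If every existing state is out, open a new one.
a: 0a undefined. 0a->0: no, abaaa/baaa meet in 0 with "baaa" left. Open state 1: 0a->1.
b: 0b undefined. 0b->0: no, c/bc meet in 0 with "c" left. 0b->1: ok.
c: 0c undefined. 0c->0: no, c/cc meet in 0. 0c->1: no, cab/aab meet in 1 with "ab" left. Open state 2: 0c->2.
aa: 1a undefined. 1a->0: ok.
ab: 1b undefined. 1b->0: no, abaaa/bbbab meet in 1. 1b->1: no, abaaa/baaa meet in 0. 1b->2: no, c/ab meet in 2. Open state 3: 1b->3.
ac: 1c undefined. 1c->0: no, c/acbcc meet in 2. 1c->1: no, bca/baaa meet in 0. 1c->2: no, c/bc meet in 2. 1c->3: ok.
ca: 2a undefined. 2a->0: no, cab/aab meet in 1. 2a->1: no, cab/bc meet in 3. 2a->2: ok.
cb: 2b undefined. 2b->0: no, c/cabc meet in 2. 2b->1: no, cab/aab meet in 1. 2b->2: no, c/bacbb meet in 2. 2b->3: no, cab/bc meet in 3. Open state 4: 2b->4.
cc: 2c undefined. 2c->0: ok.
aba: 3a undefined. 3a->0: no, abaaa/baaa meet in 0. 3a->1: no, abaaa/aab meet in 1. 3a->2: ok.
acb: 3b undefined. 3b->0: ok.
cba: 4a undefined. 4a->0: ok.
cbb: 4b undefined. 4b->0: no, cbbba/baaa meet in 0. 4b->1: ok.
cabc: 4c undefined. 4c->0: ok.
cbbbc: 3c undefined. 3c->0: ok.
All examples now run through 5 states with every (state, symbol) defined. Accept strings end in {2,4}, Reject strings end in {0,1,3}; accept={2,4}.

states=5 start=0 accept={2,4} delta: 0a->1 0b->1 0c->2 1a->0 1b->3 1c->3 2a->2 2b->4 2c->0 3a->2 3b->0 3c->0 4a->0 4b->1 4c->0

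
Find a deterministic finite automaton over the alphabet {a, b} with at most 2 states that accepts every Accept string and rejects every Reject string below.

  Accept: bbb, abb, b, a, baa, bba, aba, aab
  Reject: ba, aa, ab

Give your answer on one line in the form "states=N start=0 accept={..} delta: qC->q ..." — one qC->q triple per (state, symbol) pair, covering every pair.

states=2 start=0 accept={1} delta: 0a->1 0b->1 1a->0 1b->0

Grow the machine one transition at a time. Run the examples from 0; the earliest place one falls off (shortest prefix, ties alphabetical) gets sent to the lowest-numbered state that keeps every Accept/Reject pair distinguishable — a pair clashes when both reach the same state with identical unread suffix — and to a fresh state only if none does.
a: 0a undefined. 0a->0: no, b/ab meet in 0 with "b" left. Open state 1: 0a->1.
b: 0b undefined. 0b->0: no, a/ba meet in 1. 0b->1: ok.
aa: 1a undefined. 1a->0: ok.
ab: 1b undefined. 1b->0: ok.
All examples now run through 2 states with every (state, symbol) defined. Accept strings end in {1}, Reject strings end in {0}; accept={1}.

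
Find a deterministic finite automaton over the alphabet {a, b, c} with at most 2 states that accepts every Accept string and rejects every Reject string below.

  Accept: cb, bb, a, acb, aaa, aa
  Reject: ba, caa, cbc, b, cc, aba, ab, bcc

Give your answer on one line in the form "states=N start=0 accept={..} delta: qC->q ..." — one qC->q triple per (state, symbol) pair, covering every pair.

Grow the machine one transition at a time. Run the examples from 0; the earliest place one falls off (shortest prefix, ties alphabetical) gets sent to the lowest-numbered state that keeps every Accept/Reject pair distinguishable — a pair clashes when both reach the same state with identical unread suffix — and to a fresh state only if none does.
a: 0a undefined. 0a->0: ok.
b: 0b undefined. 0b->0: no, bb/ba meet in 0. Open state 1: 0b->1.
c: 0c undefined. 0c->0: no, cb/b meet in 1. 0c->1: ok.
ba: 1a undefined. 1a->0: no, a/ba meet in 0. 1a->1: ok.
bb: 1b undefined. 1b->0: ok.
bc: 1c undefined. 1c->0: no, cb/cc meet in 0. 1c->1: ok.
All examples now run through 2 states with every (state, symbol) defined. Accept strings end in {0}, Reject strings end in {1}; accept={0}.

states=2 start=0 accept={0} delta: 0a->0 0b->1 0c->1 1a->1 1b->0 1c->1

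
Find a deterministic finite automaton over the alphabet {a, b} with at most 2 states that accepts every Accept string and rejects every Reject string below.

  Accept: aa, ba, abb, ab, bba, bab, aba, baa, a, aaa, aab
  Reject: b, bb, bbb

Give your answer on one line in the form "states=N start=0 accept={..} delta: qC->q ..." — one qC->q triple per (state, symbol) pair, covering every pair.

states=2 start=0 accept={1} delta: 0a->1 0b->0 1a->1 1b->1

Fold the examples into a partial DFA from state 0: repeatedly fix the first undefined (state, symbol) met by the shortest-then-alphabetical prefix, trying targets in increasing order and rejecting any under which an Accept and a Reject string meet in one state with the same remainder; add a state when all current targets are rejected. Accepting states are where Accept strings end.
a: 0a undefined. 0a->0: no, abb/bb meet in 0 with "bb" left. Open state 1: 0a->1.
b: 0b undefined. 0b->0: ok.
aa: 1a undefined. 1a->0: no, aa/b meet in 0. 1a->1: ok.
ab: 1b undefined. 1b->0: no, abb/b meet in 0. 1b->1: ok.
All examples now run through 2 states with every (state, symbol) defined. Accept strings end in {1}, Reject strings end in {0}; accept={1}.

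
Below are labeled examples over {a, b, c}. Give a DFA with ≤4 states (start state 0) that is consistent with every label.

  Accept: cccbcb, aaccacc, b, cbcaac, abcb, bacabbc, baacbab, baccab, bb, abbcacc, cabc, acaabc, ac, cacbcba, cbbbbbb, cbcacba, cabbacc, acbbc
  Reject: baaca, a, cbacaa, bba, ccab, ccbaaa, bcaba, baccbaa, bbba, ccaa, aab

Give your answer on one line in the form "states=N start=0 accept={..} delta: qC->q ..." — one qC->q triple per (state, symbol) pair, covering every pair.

states=4 start=0 accept={0,2,3} delta: 0a->1 0b->0 0c->0 1a->1 1b->1 1c->2 2a->1 2b->3 2c->3 3a->0 3b->0 3c->2

Grow the machine one transition at a time. Run the examples from 0; the earliest place one falls off (shortest prefix, ties alphabetical) gets sent to the lowest-numbered state that keeps every Accept/Reject pair distinguishable — a pair clashes when both reach the same state with identical unread suffix — and to a fresh state only if none does.
a: 0a undefined. 0a->0: no, b/aab meet in 0 with "b" left. Open state 1: 0a->1.
b: 0b undefined. 0b->0: ok.
c: 0c undefined. 0c->0: ok.
aa: 1a undefined. 1a->0: no, cccbcb/ccaa meet in 0. 1a->1: ok.
ab: 1b undefined. 1b->0: no, cccbcb/ccab meet in 0. 1b->1: ok.
ac: 1c undefined. 1c->0: no, baacbab/baaca meet in 1. 1c->1: no, aaccacc/baaca meet in 1. Open state 2: 1c->2.
aca: 2a undefined. 2a->0: no, cccbcb/baaca meet in 0. 2a->1: ok.
acb: 2b undefined. 2b->0: no, baacbab/baaca meet in 1. 2b->1: no, abcb/baaca meet in 1. 2b->2: no, baacbab/baaca meet in 1. Open state 3: 2b->3.
aacc: 2c undefined. 2c->0: no, baccab/baaca meet in 1. 2c->1: no, aaccacc/baaca meet in 1. 2c->2: no, baccab/baaca meet in 1. 2c->3: ok.
acbb: 3b undefined. 3b->0: ok.
aacca: 3a undefined. 3a->0: ok.
cacbc: 3c undefined. 3c->0: no, cacbcba/baaca meet in 1. 3c->1: no, cacbcba/baaca meet in 1. 3c->2: ok.
All examples now run through 4 states with every (state, symbol) defined. Accept strings end in {0,2,3}, Reject strings end in {1}; accept={0,2,3}.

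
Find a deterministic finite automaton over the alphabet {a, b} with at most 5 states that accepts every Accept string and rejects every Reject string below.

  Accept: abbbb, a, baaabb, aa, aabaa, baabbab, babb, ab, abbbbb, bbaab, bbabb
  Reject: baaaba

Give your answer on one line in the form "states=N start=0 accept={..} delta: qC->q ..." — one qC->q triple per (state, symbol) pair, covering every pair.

Fold the examples into a partial DFA from state 0: repeatedly fix the first undefined (state, symbol) met by the shortest-then-alphabetical prefix, trying targets in increasing order and rejecting any under which an Accept and a Reject string meet in one state with the same remainder; add a state when all current targets are rejected. Accepting states are where Accept strings end.
a: 0a undefined. 0a->0: ok.
b: 0b undefined. 0b->0: no, abbbb/baaaba meet in 0. Open state 1: 0b->1.
ba: 1a undefined. 1a->0: no, a/baaaba meet in 0. 1a->1: ok.
bb: 1b undefined. 1b->0: no, abbbb/baaaba meet in 0. 1b->1: no, abbbb/baaaba meet in 1. Open state 2: 1b->2.
bba: 2a undefined. 2a->0: no, a/baaaba meet in 0. 2a->1: no, aabaa/baaaba meet in 1. 2a->2: ok.
abbb: 2b undefined. 2b->0: no, abbbbb/baaaba meet in 2. 2b->1: no, abbbb/baaaba meet in 2. 2b->2: no, abbbb/baaaba meet in 2. Open state 3: 2b->3.
abbbb: 3b undefined. 3b->0: ok.
baabba: 3a undefined. 3a->0: ok.
All examples now run through 4 states with every (state, symbol) defined. Accept strings end in {0,1,3}, Reject strings end in {2}; accept={0,1,3}.

states=4 start=0 accept={0,1,3} delta: 0a->0 0b->1 1a->1 1b->2 2a->2 2b->3 3a->0 3b->0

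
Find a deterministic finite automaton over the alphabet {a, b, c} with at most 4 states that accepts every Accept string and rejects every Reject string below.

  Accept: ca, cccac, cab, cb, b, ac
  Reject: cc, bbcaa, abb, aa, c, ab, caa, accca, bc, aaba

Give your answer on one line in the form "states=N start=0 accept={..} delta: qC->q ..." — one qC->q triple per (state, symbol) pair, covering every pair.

states=3 start=0 accept={0} delta: 0a->1 0b->0 0c->2 1a->1 1b->1 1c->0 2a->0 2b->0 2c->1

Grow the machine one transition at a time. Run the examples from 0; the earliest place one falls off (shortest prefix, ties alphabetical) gets sent to the lowest-numbered state that keeps every Accept/Reject pair distinguishable — a pair clashes when both reach the same state with identical unread suffix — and to a fresh state only if none does.
a: 0a undefined. 0a->0: no, b/ab meet in 0 with "b" left. Open state 1: 0a->1.
b: 0b undefined. 0b->0: ok.
c: 0c undefined. 0c->0: no, cab/ab meet in 1 with "b" left. 0c->1: no, ca/aa meet in 1 with "a" left. Open state 2: 0c->2.
aa: 1a undefined. 1a->0: no, b/aa meet in 0. 1a->1: ok.
ab: 1b undefined. 1b->0: no, b/abb meet in 0. 1b->1: ok.
ac: 1c undefined. 1c->0: ok.
ca: 2a undefined. 2a->0: ok.
cb: 2b undefined. 2b->0: ok.
cc: 2c undefined. 2c->0: no, ca/cc meet in 0. 2c->1: ok.
All examples now run through 3 states with every (state, symbol) defined. Accept strings end in {0}, Reject strings end in {1,2}; accept={0}.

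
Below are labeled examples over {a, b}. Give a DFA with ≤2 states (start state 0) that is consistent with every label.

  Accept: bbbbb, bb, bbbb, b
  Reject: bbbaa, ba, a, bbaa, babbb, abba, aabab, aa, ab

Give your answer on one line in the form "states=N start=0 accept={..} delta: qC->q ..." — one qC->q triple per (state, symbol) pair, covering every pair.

states=2 start=0 accept={0} delta: 0a->1 0b->0 1a->1 1b->1

State merging on the prefix tree: take the shortest (then alphabetical) example prefix whose next move is undefined and point that move at state 0, else 1, else 2, ...; a target is out if some Accept/Reject pair would then sit in one state with the same input left (inseparable). If every existing state is out, open a new one.
a: 0a undefined. 0a->0: no, b/ab meet in 0 with "b" left. Open state 1: 0a->1.
b: 0b undefined. 0b->0: ok.
aa: 1a undefined. 1a->0: no, bbbbb/bbbaa meet in 0. 1a->1: ok.
ab: 1b undefined. 1b->0: no, bbbbb/babbb meet in 0. 1b->1: ok.
All examples now run through 2 states with every (state, symbol) defined. Accept strings end in {0}, Reject strings end in {1}; accept={0}.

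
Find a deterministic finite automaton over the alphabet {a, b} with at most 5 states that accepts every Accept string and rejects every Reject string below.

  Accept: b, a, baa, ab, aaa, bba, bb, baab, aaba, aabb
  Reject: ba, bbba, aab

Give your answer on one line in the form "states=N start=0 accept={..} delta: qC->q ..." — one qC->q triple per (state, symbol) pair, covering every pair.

Fold the examples into a partial DFA from state 0: repeatedly fix the first undefined (state, symbol) met by the shortest-then-alphabetical prefix, trying targets in increasing order and rejecting any under which an Accept and a Reject string meet in one state with the same remainder; add a state when all current targets are rejected. Accepting states are where Accept strings end.
a: 0a undefined. 0a->0: no, b/aab meet in 0 with "b" left. Open state 1: 0a->1.
b: 0b undefined. 0b->0: no, a/ba meet in 1. 0b->1: ok.
aa: 1a undefined. 1a->0: no, b/aab meet in 1. 1a->1: no, b/ba meet in 1. Open state 2: 1a->2.
ab: 1b undefined. 1b->0: ok.
aaa: 2a undefined. 2a->0: ok.
aab: 2b undefined. 2b->0: no, baa/aab meet in 0. 2b->1: no, b/aab meet in 1. 2b->2: no, aabb/ba meet in 2. Open state 3: 2b->3.
aaba: 3a undefined. 3a->0: ok.
aabb: 3b undefined. 3b->0: ok.
All examples now run through 4 states with every (state, symbol) defined. Accept strings end in {0,1}, Reject strings end in {2,3}; accept={0,1}.

states=4 start=0 accept={0,1} delta: 0a->1 0b->1 1a->2 1b->0 2a->0 2b->3 3a->0 3b->0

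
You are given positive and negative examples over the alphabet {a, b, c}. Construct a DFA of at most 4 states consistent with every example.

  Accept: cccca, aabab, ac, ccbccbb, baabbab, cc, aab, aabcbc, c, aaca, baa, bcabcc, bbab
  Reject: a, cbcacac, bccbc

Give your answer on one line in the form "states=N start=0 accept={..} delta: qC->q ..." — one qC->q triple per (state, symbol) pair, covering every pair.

State merging on the prefix tree: take the shortest (then alphabetical) example prefix whose next move is undefined and point that move at state 0, else 1, else 2, ...; a target is out if some Accept/Reject pair would then sit in one state with the same input left (inseparable). If every existing state is out, open a new one.
a: 0a undefined. 0a->0: ok.
b: 0b undefined. 0b->0: no, aabab/a meet in 0. Open state 1: 0b->1.
c: 0c undefined. 0c->0: no, cccca/a meet in 0. 0c->1: ok.
ba: 1a undefined. 1a->0: no, aaca/a meet in 0. 1a->1: ok.
bb: 1b undefined. 1b->0: no, aabab/a meet in 0. 1b->1: ok.
bc: 1c undefined. 1c->0: no, cccca/a meet in 0. 1c->1: no, cccca/cbcacac meet in 1. Open state 2: 1c->2.
bca: 2a undefined. 2a->0: no, cc/cbcacac meet in 2. 2a->1: no, cc/cbcacac meet in 2. 2a->2: ok.
bcc: 2c undefined. 2c->0: no, cccca/cbcacac meet in 1. 2c->1: no, cccca/cbcacac meet in 2. 2c->2: no, cccca/cbcacac meet in 2. Open state 3: 2c->3.
ccb: 2b undefined. 2b->0: ok.
bccb: 3b undefined. 3b->0: no, aabab/bccbc meet in 1. 3b->1: no, cc/bccbc meet in 2. 3b->2: ok.
cccc: 3c undefined. 3c->0: no, cccca/a meet in 0. 3c->1: ok.
cbcaca: 3a undefined. 3a->0: no, cccca/cbcacac meet in 1. 3a->1: no, cc/cbcacac meet in 2. 3a->2: ok.
All examples now run through 4 states with every (state, symbol) defined. Accept strings end in {1,2}, Reject strings end in {0,3}; accept={1,2}.

states=4 start=0 accept={1,2} delta: 0a->0 0b->1 0c->1 1a->1 1b->1 1c->2 2a->2 2b->0 2c->3 3a->2 3b->2 3c->1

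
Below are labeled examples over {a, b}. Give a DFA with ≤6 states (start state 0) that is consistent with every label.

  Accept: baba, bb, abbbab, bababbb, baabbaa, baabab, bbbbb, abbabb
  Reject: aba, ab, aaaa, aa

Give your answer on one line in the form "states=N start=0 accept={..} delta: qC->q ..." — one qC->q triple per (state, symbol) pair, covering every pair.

State merging on the prefix tree: take the shortest (then alphabetical) example prefix whose next move is undefined and point that move at state 0, else 1, else 2, ...; a target is out if some Accept/Reject pair would then sit in one state with the same input left (inseparable). If every existing state is out, open a new one.
a: 0a undefined. 0a->0: ok.
b: 0b undefined. 0b->0: no, baba/aba meet in 0. Open state 1: 0b->1.
ba: 1a undefined. 1a->0: no, baba/aba meet in 0. 1a->1: ok.
bb: 1b undefined. 1b->0: no, baba/aaaa meet in 0. 1b->1: no, baba/aba meet in 1. Open state 2: 1b->2.
bbb: 2b undefined. 2b->0: no, abbbab/aba meet in 1. 2b->1: no, baabbaa/aba meet in 1. 2b->2: ok.
abba: 2a undefined. 2a->0: no, baba/aaaa meet in 0. 2a->1: no, baba/aba meet in 1. 2a->2: ok.
All examples now run through 3 states with every (state, symbol) defined. Accept strings end in {2}, Reject strings end in {0,1}; accept={2}.

states=3 start=0 accept={2} delta: 0a->0 0b->1 1a->1 1b->2 2a->2 2b->2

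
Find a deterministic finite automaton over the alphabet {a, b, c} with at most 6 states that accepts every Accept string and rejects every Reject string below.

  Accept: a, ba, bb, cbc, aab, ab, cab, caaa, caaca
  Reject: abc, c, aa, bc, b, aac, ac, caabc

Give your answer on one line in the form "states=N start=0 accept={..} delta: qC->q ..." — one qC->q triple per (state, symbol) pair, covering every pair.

states=4 start=0 accept={0,1,3} delta: 0a->1 0b->2 0c->2 1a->2 1b->0 1c->2 2a->3 2b->3 2c->2 3a->0 3b->0 3c->0

Fold the examples into a partial DFA from state 0: repeatedly fix the first undefined (state, symbol) met by the shortest-then-alphabetical prefix, trying targets in increasing order and rejecting any under which an Accept and a Reject string meet in one state with the same remainder; add a state when all current targets are rejected. Accepting states are where Accept strings end.
a: 0a undefined. 0a->0: no, a/aa meet in 0. Open state 1: 0a->1.
b: 0b undefined. 0b->0: no, bb/b meet in 0. 0b->1: no, a/b meet in 1. Open state 2: 0b->2.
c: 0c undefined. 0c->0: no, cbc/bc meet in 2 with "c" left. 0c->1: no, a/c meet in 1. 0c->2: ok.
aa: 1a undefined. 1a->0: no, aab/c meet in 2. 1a->1: no, a/aa meet in 1. 1a->2: ok.
ab: 1b undefined. 1b->0: ok.
ac: 1c undefined. 1c->0: no, ab/ac meet in 0. 1c->1: no, a/ac meet in 1. 1c->2: ok.
ba: 2a undefined. 2a->0: no, cab/abc meet in 2. 2a->1: no, cbc/caabc meet in 2 with "bc" left. 2a->2: no, ba/abc meet in 2. Open state 3: 2a->3.
bb: 2b undefined. 2b->0: no, cbc/abc meet in 2. 2b->1: no, cbc/abc meet in 2. 2b->2: no, bb/abc meet in 2. 2b->3: ok.
bc: 2c undefined. 2c->0: no, ab/bc meet in 0. 2c->1: no, a/bc meet in 1. 2c->2: ok.
caa: 3a undefined. 3a->0: ok.
cab: 3b undefined. 3b->0: ok.
cbc: 3c undefined. 3c->0: ok.
All examples now run through 4 states with every (state, symbol) defined. Accept strings end in {0,1,3}, Reject strings end in {2}; accept={0,1,3}.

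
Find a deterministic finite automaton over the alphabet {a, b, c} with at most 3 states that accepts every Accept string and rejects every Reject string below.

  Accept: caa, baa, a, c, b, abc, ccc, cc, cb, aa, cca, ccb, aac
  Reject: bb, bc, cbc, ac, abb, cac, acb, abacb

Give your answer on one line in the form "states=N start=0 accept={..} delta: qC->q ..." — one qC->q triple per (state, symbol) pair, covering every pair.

State merging on the prefix tree: take the shortest (then alphabetical) example prefix whose next move is undefined and point that move at state 0, else 1, else 2, ...; a target is out if some Accept/Reject pair would then sit in one state with the same input left (inseparable). If every existing state is out, open a new one.
a: 0a undefined. 0a->0: no, c/ac meet in 0 with "c" left. Open state 1: 0a->1.
b: 0b undefined. 0b->0: no, c/bc meet in 0 with "c" left. 0b->1: ok.
c: 0c undefined. 0c->0: ok.
aa: 1a undefined. 1a->0: ok.
ab: 1b undefined. 1b->0: no, caa/bb meet in 0. 1b->1: no, baa/bb meet in 1. Open state 2: 1b->2.
ac: 1c undefined. 1c->0: no, caa/bc meet in 0. 1c->1: no, baa/bc meet in 1. 1c->2: ok.
aba: 2a undefined. 2a->0: no, baa/abacb meet in 1. 2a->1: ok.
abb: 2b undefined. 2b->0: no, caa/abb meet in 0. 2b->1: no, baa/abb meet in 1. 2b->2: ok.
abc: 2c undefined. 2c->0: ok.
All examples now run through 3 states with every (state, symbol) defined. Accept strings end in {0,1}, Reject strings end in {2}; accept={0,1}.

states=3 start=0 accept={0,1} delta: 0a->1 0b->1 0c->0 1a->0 1b->2 1c->2 2a->1 2b->2 2c->0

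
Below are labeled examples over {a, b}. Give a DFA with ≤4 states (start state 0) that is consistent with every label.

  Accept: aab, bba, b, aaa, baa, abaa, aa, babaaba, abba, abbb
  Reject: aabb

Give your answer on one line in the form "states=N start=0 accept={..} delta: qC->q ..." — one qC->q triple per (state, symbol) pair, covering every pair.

State merging on the prefix tree: take the shortest (then alphabetical) example prefix whose next move is undefined and point that move at state 0, else 1, else 2, ...; a target is out if some Accept/Reject pair would then sit in one state with the same input left (inseparable). If every existing state is out, open a new one.
a: 0a undefined. 0a->0: ok.
b: 0b undefined. 0b->0: no, aab/aabb meet in 0. Open state 1: 0b->1.
ba: 1a undefined. 1a->0: ok.
bb: 1b undefined. 1b->0: no, bba/aabb meet in 0. 1b->1: no, aab/aabb meet in 1. Open state 2: 1b->2.
bba: 2a undefined. 2a->0: ok.
abbb: 2b undefined. 2b->0: ok.
All examples now run through 3 states with every (state, symbol) defined. Accept strings end in {0,1}, Reject strings end in {2}; accept={0,1}.

states=3 start=0 accept={0,1} delta: 0a->0 0b->1 1a->0 1b->2 2a->0 2b->0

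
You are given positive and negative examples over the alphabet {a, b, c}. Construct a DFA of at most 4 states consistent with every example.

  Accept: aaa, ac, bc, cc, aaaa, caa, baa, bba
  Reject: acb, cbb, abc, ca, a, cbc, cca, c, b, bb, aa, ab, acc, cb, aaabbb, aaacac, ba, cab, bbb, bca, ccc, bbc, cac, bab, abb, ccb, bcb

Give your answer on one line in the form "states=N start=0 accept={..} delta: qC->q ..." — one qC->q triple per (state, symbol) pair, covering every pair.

Grow the machine one transition at a time. Run the examples from 0; the earliest place one falls off (shortest prefix, ties alphabetical) gets sent to the lowest-numbered state that keeps every Accept/Reject pair distinguishable — a pair clashes when both reach the same state with identical unread suffix — and to a fresh state only if none does.
a: 0a undefined. 0a->0: no, aaa/a meet in 0. Open state 1: 0a->1.
b: 0b undefined. 0b->0: no, bc/c meet in 0 with "c" left. 0b->1: ok.
c: 0c undefined. 0c->0: no, ac/cbc meet in 1 with "c" left. 0c->1: ok.
aa: 1a undefined. 1a->0: no, aaa/a meet in 1. 1a->1: no, aaa/ca meet in 1. Open state 2: 1a->2.
ab: 1b undefined. 1b->0: no, bba/cbb meet in 1. 1b->1: no, ac/abc meet in 1 with "c" left. 1b->2: ok.
ac: 1c undefined. 1c->0: ok.
aaa: 2a undefined. 2a->0: no, aaaa/acb meet in 1. 2a->1: no, aaa/acb meet in 1. 2a->2: no, aaa/ca meet in 2. Open state 3: 2a->3.
abb: 2b undefined. 2b->0: no, ac/cbb meet in 0. 2b->1: ok.
abc: 2c undefined. 2c->0: no, ac/abc meet in 0. 2c->1: ok.
aaaa: 3a undefined. 3a->0: ok.
aaab: 3b undefined. 3b->0: ok.
aaac: 3c undefined. 3c->0: no, ac/aaacac meet in 0. 3c->1: ok.
All examples now run through 4 states with every (state, symbol) defined. Accept strings end in {0,3}, Reject strings end in {1,2}; accept={0,3}.

states=4 start=0 accept={0,3} delta: 0a->1 0b->1 0c->1 1a->2 1b->2 1c->0 2a->3 2b->1 2c->1 3a->0 3b->0 3c->1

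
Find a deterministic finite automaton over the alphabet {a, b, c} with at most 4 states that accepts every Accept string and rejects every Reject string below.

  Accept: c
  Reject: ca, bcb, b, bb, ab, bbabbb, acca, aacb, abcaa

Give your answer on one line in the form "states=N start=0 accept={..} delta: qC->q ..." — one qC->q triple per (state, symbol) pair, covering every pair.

states=2 start=0 accept={1} delta: 0a->0 0b->0 0c->1 1a->0 1b->0 1c->0

State merging on the prefix tree: take the shortest (then alphabetical) example prefix whose next move is undefined and point that move at state 0, else 1, else 2, ...; a target is out if some Accept/Reject pair would then sit in one state with the same input left (inseparable). If every existing state is out, open a new one.
a: 0a undefined. 0a->0: ok.
b: 0b undefined. 0b->0: ok.
c: 0c undefined. 0c->0: no, c/ca meet in 0. Open state 1: 0c->1.
ca: 1a undefined. 1a->0: ok.
acc: 1c undefined. 1c->0: ok.
bcb: 1b undefined. 1b->0: ok.
All examples now run through 2 states with every (state, symbol) defined. Accept strings end in {1}, Reject strings end in {0}; accept={1}.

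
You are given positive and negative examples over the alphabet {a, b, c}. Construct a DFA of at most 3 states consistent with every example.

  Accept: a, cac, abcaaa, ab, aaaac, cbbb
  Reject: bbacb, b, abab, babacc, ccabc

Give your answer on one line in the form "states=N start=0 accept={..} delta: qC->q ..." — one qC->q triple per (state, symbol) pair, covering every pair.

Grow the machine one transition at a time. Run the examples from 0; the earliest place one falls off (shortest prefix, ties alphabetical) gets sent to the lowest-numbered state that keeps every Accept/Reject pair distinguishable — a pair clashes when both reach the same state with identical unread suffix — and to a fresh state only if none does.
a: 0a undefined. 0a->0: no, ab/b meet in 0 with "b" left. Open state 1: 0a->1.
b: 0b undefined. 0b->0: ok.
c: 0c undefined. 0c->0: no, cbbb/b meet in 0. 0c->1: ok.
aa: 1a undefined. 1a->0: ok.
ab: 1b undefined. 1b->0: no, abcaaa/b meet in 0. 1b->1: ok.
cc: 1c undefined. 1c->0: ok.
All examples now run through 2 states with every (state, symbol) defined. Accept strings end in {1}, Reject strings end in {0}; accept={1}.

states=2 start=0 accept={1} delta: 0a->1 0b->0 0c->1 1a->0 1b->1 1c->0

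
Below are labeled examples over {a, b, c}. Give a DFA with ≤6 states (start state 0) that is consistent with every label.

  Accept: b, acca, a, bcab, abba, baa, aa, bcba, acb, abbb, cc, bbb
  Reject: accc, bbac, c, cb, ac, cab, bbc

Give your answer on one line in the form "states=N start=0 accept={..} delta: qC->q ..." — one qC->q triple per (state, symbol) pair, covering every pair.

Grow the machine one transition at a time. Run the examples from 0; the earliest place one falls off (shortest prefix, ties alphabetical) gets sent to the lowest-numbered state that keeps every Accept/Reject pair distinguishable — a pair clashes when both reach the same state with identical unread suffix — and to a fresh state only if none does.
a: 0a undefined. 0a->0: no, acb/cb meet in 0 with "cb" left. Open state 1: 0a->1.
b: 0b undefined. 0b->0: no, bcab/cab meet in 0 with "cab" left. 0b->1: ok.
c: 0c undefined. 0c->0: no, b/cb meet in 1. 0c->1: no, b/c meet in 1. Open state 2: 0c->2.
aa: 1a undefined. 1a->0: ok.
ab: 1b undefined. 1b->0: ok.
ac: 1c undefined. 1c->0: no, bcab/bbac meet in 0. 1c->1: no, b/accc meet in 1. 1c->2: no, bcab/cab meet in 2 with "ab" left. Open state 3: 1c->3.
ca: 2a undefined. 2a->0: no, b/cab meet in 1. 2a->1: no, abba/cab meet in 0. 2a->2: ok.
cb: 2b undefined. 2b->0: no, abba/cb meet in 0. 2b->1: no, b/cb meet in 1. 2b->2: ok.
cc: 2c undefined. 2c->0: ok.
acb: 3b undefined. 3b->0: ok.
acc: 3c undefined. 3c->0: ok.
bca: 3a undefined. 3a->0: ok.
All examples now run through 4 states with every (state, symbol) defined. Accept strings end in {0,1}, Reject strings end in {2,3}; accept={0,1}.

states=4 start=0 accept={0,1} delta: 0a->1 0b->1 0c->2 1a->0 1b->0 1c->3 2a->2 2b->2 2c->0 3a->0 3b->0 3c->0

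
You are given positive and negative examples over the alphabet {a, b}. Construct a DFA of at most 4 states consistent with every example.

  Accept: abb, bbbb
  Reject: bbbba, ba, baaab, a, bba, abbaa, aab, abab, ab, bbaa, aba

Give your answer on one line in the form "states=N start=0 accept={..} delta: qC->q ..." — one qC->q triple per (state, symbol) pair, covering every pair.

Grow the machine one transition at a time. Run the examples from 0; the earliest place one falls off (shortest prefix, ties alphabetical) gets sent to the lowest-numbered state that keeps every Accept/Reject pair distinguishable — a pair clashes when both reach the same state with identical unread suffix — and to a fresh state only if none does.
a: 0a undefined. 0a->0: ok.
b: 0b undefined. 0b->0: no, abb/bbbba meet in 0. Open state 1: 0b->1.
ba: 1a undefined. 1a->0: ok.
bb: 1b undefined. 1b->0: no, abb/bbbba meet in 0. 1b->1: no, abb/baaab meet in 1. Open state 2: 1b->2.
bba: 2a undefined. 2a->0: ok.
bbb: 2b undefined. 2b->0: no, bbbb/baaab meet in 1. 2b->1: ok.
All examples now run through 3 states with every (state, symbol) defined. Accept strings end in {2}, Reject strings end in {0,1}; accept={2}.

states=3 start=0 accept={2} delta: 0a->0 0b->1 1a->0 1b->2 2a->0 2b->1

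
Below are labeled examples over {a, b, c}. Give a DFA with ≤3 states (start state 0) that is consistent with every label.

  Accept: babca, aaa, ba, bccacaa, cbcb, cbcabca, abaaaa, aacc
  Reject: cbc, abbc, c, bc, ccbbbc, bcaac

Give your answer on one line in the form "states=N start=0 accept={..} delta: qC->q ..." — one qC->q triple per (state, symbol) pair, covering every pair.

states=2 start=0 accept={0} delta: 0a->0 0b->0 0c->1 1a->0 1b->0 1c->0

Grow the machine one transition at a time. Run the examples from 0; the earliest place one falls off (shortest prefix, ties alphabetical) gets sent to the lowest-numbered state that keeps every Accept/Reject pair distinguishable — a pair clashes when both reach the same state with identical unread suffix — and to a fresh state only if none does.
a: 0a undefined. 0a->0: ok.
b: 0b undefined. 0b->0: ok.
c: 0c undefined. 0c->0: no, babca/cbc meet in 0. Open state 1: 0c->1.
cb: 1b undefined. 1b->0: ok.
cc: 1c undefined. 1c->0: ok.
bca: 1a undefined. 1a->0: ok.
All examples now run through 2 states with every (state, symbol) defined. Accept strings end in {0}, Reject strings end in {1}; accept={0}.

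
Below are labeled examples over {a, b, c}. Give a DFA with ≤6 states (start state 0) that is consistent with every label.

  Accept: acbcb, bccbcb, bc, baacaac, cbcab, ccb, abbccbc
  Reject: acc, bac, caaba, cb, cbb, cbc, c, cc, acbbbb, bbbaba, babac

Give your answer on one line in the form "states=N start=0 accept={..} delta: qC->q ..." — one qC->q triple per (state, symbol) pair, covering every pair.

states=4 start=0 accept={1,3} delta: 0a->0 0b->1 0c->2 1a->0 1b->0 1c->3 2a->3 2b->2 2c->0 3a->1 3b->1 3c->0

Grow the machine one transition at a time. Run the examples from 0; the earliest place one falls off (shortest prefix, ties alphabetical) gets sent to the lowest-numbered state that keeps every Accept/Reject pair distinguishable — a pair clashes when both reach the same state with identical unread suffix — and to a fresh state only if none does.
a: 0a undefined. 0a->0: ok.
b: 0b undefined. 0b->0: no, bc/bac meet in 0 with "c" left. Open state 1: 0b->1.
c: 0c undefined. 0c->0: no, bc/cbc meet in 1 with "c" left. 0c->1: no, bc/acc meet in 1 with "c" left. Open state 2: 0c->2.
ba: 1a undefined. 1a->0: ok.
bb: 1b undefined. 1b->0: ok.
bc: 1c undefined. 1c->0: no, bc/bbbaba meet in 0. 1c->1: no, bccbcb/cb meet in 2 with "b" left. 1c->2: no, bc/bac meet in 2. Open state 3: 1c->3.
ca: 2a undefined. 2a->0: no, baacaac/bac meet in 2. 2a->1: no, baacaac/bac meet in 2. 2a->2: no, baacaac/acc meet in 2 with "c" left. 2a->3: ok.
cb: 2b undefined. 2b->0: no, acbcb/cb meet in 0. 2b->1: no, bc/cbc meet in 3. 2b->2: ok.
cc: 2c undefined. 2c->0: ok.
bcc: 3c undefined. 3c->0: ok.
caa: 3a undefined. 3a->0: no, baacaac/bac meet in 2. 3a->1: ok.
bccbcb: 3b undefined. 3b->0: no, bccbcb/acc meet in 0. 3b->1: ok.
All examples now run through 4 states with every (state, symbol) defined. Accept strings end in {1,3}, Reject strings end in {0,2}; accept={1,3}.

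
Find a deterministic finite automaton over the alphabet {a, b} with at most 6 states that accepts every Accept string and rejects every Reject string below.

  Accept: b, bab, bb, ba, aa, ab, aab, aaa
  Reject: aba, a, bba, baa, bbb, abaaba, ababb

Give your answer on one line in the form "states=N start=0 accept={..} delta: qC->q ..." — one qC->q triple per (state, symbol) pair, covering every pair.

State merging on the prefix tree: take the shortest (then alphabetical) example prefix whose next move is undefined and point that move at state 0, else 1, else 2, ...; a target is out if some Accept/Reject pair would then sit in one state with the same input left (inseparable). If every existing state is out, open a new one.
a: 0a undefined. 0a->0: no, ba/aba meet in 0 with "ba" left. Open state 1: 0a->1.
b: 0b undefined. 0b->0: no, b/bbb meet in 0. 0b->1: no, b/a meet in 1. Open state 2: 0b->2.
aa: 1a undefined. 1a->0: no, aaa/a meet in 1. 1a->1: no, aa/a meet in 1. 1a->2: ok.
ab: 1b undefined. 1b->0: no, b/ababb meet in 2. 1b->1: no, b/aba meet in 2. 1b->2: no, ba/aba meet in 2 with "a" left. Open state 3: 1b->3.
ba: 2a undefined. 2a->0: ok.
bb: 2b undefined. 2b->0: no, b/bbb meet in 2. 2b->1: no, b/bba meet in 2. 2b->2: no, b/bbb meet in 2. 2b->3: ok.
aba: 3a undefined. 3a->0: no, bb/ababb meet in 3. 3a->1: ok.
bbb: 3b undefined. 3b->0: no, ba/bbb meet in 0. 3b->1: ok.
All examples now run through 4 states with every (state, symbol) defined. Accept strings end in {0,2,3}, Reject strings end in {1}; accept={0,2,3}.

states=4 start=0 accept={0,2,3} delta: 0a->1 0b->2 1a->2 1b->3 2a->0 2b->3 3a->1 3b->1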